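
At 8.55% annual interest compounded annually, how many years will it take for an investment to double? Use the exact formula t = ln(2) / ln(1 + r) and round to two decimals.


Doubling condition: (1 + r)^t = 2
Take ln of both sides: t × ln(1 + r) = ln(2)
t = ln(2) / ln(1 + r)
t = 0.693147 / 0.082041
t = 8.45

t = ln(2) / ln(1 + r) = 8.45 years


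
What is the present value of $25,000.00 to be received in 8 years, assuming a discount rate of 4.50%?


Present value formula: PV = FV / (1 + r)^t
PV = $25,000.00 / (1 + 0.045)^8
PV = $25,000.00 / 1.4221006
PV = $17,579.63

PV = FV / (1 + r)^t = $17,579.63


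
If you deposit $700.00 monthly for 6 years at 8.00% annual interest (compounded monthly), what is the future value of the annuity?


Future value of an ordinary annuity: FV = PMT × ((1 + r)^n − 1) / r
Monthly rate r = 0.08/12 ≈ 0.00666667, n = 72
FV = $700.00 × ((1 + 0.08/12)^72 − 1) / (0.08/12)
FV = $700.00 × 92.025325
FV = $64,417.73

FV = PMT × ((1+r)^n - 1)/r = $64,417.73


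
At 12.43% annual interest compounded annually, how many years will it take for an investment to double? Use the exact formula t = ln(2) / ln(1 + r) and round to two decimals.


Doubling condition: (1 + r)^t = 2
Take ln of both sides: t × ln(1 + r) = ln(2)
t = ln(2) / ln(1 + r)
t = 0.693147 / 0.117161
t = 5.92

t = ln(2) / ln(1 + r) = 5.92 years


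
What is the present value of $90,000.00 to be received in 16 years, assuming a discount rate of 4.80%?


Present value formula: PV = FV / (1 + r)^t
PV = $90,000.00 / (1 + 0.048)^16
PV = $90,000.00 / 2.117291
PV = $42,507.15

PV = FV / (1 + r)^t = $42,507.15


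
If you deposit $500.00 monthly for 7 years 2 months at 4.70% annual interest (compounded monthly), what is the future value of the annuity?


Future value of an ordinary annuity: FV = PMT × ((1 + r)^n − 1) / r
Monthly rate r = 0.047/12 ≈ 0.00391667, n = 86
FV = $500.00 × ((1 + 0.047/12)^86 − 1) / (0.047/12)
FV = $500.00 × 102.021579
FV = $51,010.79

FV = PMT × ((1+r)^n - 1)/r = $51,010.79


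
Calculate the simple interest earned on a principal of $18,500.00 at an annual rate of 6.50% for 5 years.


Simple interest formula: I = P × r × t
I = $18,500.00 × 0.065 × 5
I = $6,012.50

I = P × r × t = $6,012.50


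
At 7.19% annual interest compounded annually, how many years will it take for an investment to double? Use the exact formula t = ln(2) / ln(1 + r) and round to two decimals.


Doubling condition: (1 + r)^t = 2
Take ln of both sides: t × ln(1 + r) = ln(2)
t = ln(2) / ln(1 + r)
t = 0.693147 / 0.069433
t = 9.98

t = ln(2) / ln(1 + r) = 9.98 years


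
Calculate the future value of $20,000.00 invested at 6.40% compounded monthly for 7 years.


Compound interest formula: A = P(1 + r/n)^(nt)
A = $20,000.00 × (1 + 0.064/12)^(12 × 7)
Growth factor: (1 + 0.064/12)^84 = 1.5633166
A = $20,000.00 × 1.5633166
A = $31,266.33

A = P(1 + r/n)^(nt) = $31,266.33


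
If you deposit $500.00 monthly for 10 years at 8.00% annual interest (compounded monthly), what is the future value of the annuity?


Future value of an ordinary annuity: FV = PMT × ((1 + r)^n − 1) / r
Monthly rate r = 0.08/12 ≈ 0.00666667, n = 120
FV = $500.00 × ((1 + 0.08/12)^120 − 1) / (0.08/12)
FV = $500.00 × 182.946035
FV = $91,473.02

FV = PMT × ((1+r)^n - 1)/r = $91,473.02


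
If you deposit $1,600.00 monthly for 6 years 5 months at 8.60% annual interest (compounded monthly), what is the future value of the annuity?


Future value of an ordinary annuity: FV = PMT × ((1 + r)^n − 1) / r
Monthly rate r = 0.086/12 ≈ 0.00716667, n = 77
FV = $1,600.00 × ((1 + 0.086/12)^77 − 1) / (0.086/12)
FV = $1,600.00 × 102.281806
FV = $163,650.89

FV = PMT × ((1+r)^n - 1)/r = $163,650.89


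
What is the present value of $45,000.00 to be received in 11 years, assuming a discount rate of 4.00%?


Present value formula: PV = FV / (1 + r)^t
PV = $45,000.00 / (1 + 0.04)^11
PV = $45,000.00 / 1.539454
PV = $29,231.14

PV = FV / (1 + r)^t = $29,231.14


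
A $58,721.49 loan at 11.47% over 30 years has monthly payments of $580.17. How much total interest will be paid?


Total paid over the life of the loan = PMT × n.
Total paid = $580.17 × 360 = $208,861.20
Total interest = total paid − principal = $208,861.20 − $58,721.49 = $150,139.71

Total interest = (PMT × n) - PV = $150,139.71


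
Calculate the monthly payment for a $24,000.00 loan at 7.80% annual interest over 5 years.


Loan payment formula: PMT = PV × r / (1 − (1 + r)^(−n))
Monthly rate r = 0.078/12 = 0.0065, n = 60 months
Denominator: 1 − (1 + 0.078/12)^(−60) = 0.322088
PMT = $24,000.00 × (0.078/12) / 0.322088
PMT = $484.34 per month

PMT = PV × r / (1-(1+r)^(-n)) = $484.34/month


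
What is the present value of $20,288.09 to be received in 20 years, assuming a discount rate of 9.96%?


Present value formula: PV = FV / (1 + r)^t
PV = $20,288.09 / (1 + 0.0996)^20
PV = $20,288.09 / 6.678741
PV = $3,037.71

PV = FV / (1 + r)^t = $3,037.71


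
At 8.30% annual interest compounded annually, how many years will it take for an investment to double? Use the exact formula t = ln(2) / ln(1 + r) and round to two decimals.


Doubling condition: (1 + r)^t = 2
Take ln of both sides: t × ln(1 + r) = ln(2)
t = ln(2) / ln(1 + r)
t = 0.693147 / 0.079735
t = 8.69

t = ln(2) / ln(1 + r) = 8.69 years


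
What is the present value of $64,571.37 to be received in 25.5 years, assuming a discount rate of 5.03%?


Present value formula: PV = FV / (1 + r)^t
PV = $64,571.37 / (1 + 0.0503)^25.5
PV = $64,571.37 / 3.495351
PV = $18,473.50

PV = FV / (1 + r)^t = $18,473.50


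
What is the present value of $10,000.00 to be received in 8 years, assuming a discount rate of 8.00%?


Present value formula: PV = FV / (1 + r)^t
PV = $10,000.00 / (1 + 0.08)^8
PV = $10,000.00 / 1.850930
PV = $5,402.69

PV = FV / (1 + r)^t = $5,402.69


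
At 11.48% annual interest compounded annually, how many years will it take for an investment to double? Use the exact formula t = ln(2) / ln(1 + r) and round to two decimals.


Doubling condition: (1 + r)^t = 2
Take ln of both sides: t × ln(1 + r) = ln(2)
t = ln(2) / ln(1 + r)
t = 0.693147 / 0.108675
t = 6.38

t = ln(2) / ln(1 + r) = 6.38 years


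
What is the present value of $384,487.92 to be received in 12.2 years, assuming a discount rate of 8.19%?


Present value formula: PV = FV / (1 + r)^t
PV = $384,487.92 / (1 + 0.0819)^12.2
PV = $384,487.92 / 2.612660
PV = $147,163.40

PV = FV / (1 + r)^t = $147,163.40


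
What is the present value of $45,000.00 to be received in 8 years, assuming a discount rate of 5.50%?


Present value formula: PV = FV / (1 + r)^t
PV = $45,000.00 / (1 + 0.055)^8
PV = $45,000.00 / 1.5346865
PV = $29,321.95

PV = FV / (1 + r)^t = $29,321.95


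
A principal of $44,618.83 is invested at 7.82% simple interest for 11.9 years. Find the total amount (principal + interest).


Total amount formula: A = P(1 + rt) = P + P·r·t
Interest: I = P × r × t = $44,618.83 × 0.0782 × 11.9 = $41,521.39
A = P + I = $44,618.83 + $41,521.39 = $86,140.22

A = P + I = P(1 + rt) = $86,140.22


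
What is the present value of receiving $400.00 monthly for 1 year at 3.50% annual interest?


Present value of an ordinary annuity: PV = PMT × (1 − (1 + r)^(−n)) / r
Monthly rate r = 0.035/12 ≈ 0.00291667, n = 12
PV = $400.00 × (1 − (1 + 0.035/12)^(−12)) / (0.035/12)
PV = $400.00 × 11.775563
PV = $4,710.23

PV = PMT × (1-(1+r)^(-n))/r = $4,710.23


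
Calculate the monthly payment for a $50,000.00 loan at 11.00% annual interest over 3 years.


Loan payment formula: PMT = PV × r / (1 − (1 + r)^(−n))
Monthly rate r = 0.11/12 ≈ 0.00916667, n = 36 months
Denominator: 1 − (1 + 0.11/12)^(−36) = 0.2799947
PMT = $50,000.00 × (0.11/12) / 0.2799947
PMT = $1,636.94 per month

PMT = PV × r / (1-(1+r)^(-n)) = $1,636.94/month


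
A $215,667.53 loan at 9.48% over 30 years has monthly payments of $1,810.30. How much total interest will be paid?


Total paid over the life of the loan = PMT × n.
Total paid = $1,810.30 × 360 = $651,708.00
Total interest = total paid − principal = $651,708.00 − $215,667.53 = $436,040.47

Total interest = (PMT × n) - PV = $436,040.47


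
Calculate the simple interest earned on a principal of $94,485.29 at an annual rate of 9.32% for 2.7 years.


Simple interest formula: I = P × r × t
I = $94,485.29 × 0.0932 × 2.7
I = $23,776.28

I = P × r × t = $23,776.28


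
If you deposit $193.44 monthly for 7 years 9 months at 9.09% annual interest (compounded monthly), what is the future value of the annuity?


Future value of an ordinary annuity: FV = PMT × ((1 + r)^n − 1) / r
Monthly rate r = 0.0909/12 = 0.007575, n = 93
FV = $193.44 × ((1 + 0.0909/12)^93 − 1) / (0.0909/12)
FV = $193.44 × 134.313066
FV = $25,981.52

FV = PMT × ((1+r)^n - 1)/r = $25,981.52


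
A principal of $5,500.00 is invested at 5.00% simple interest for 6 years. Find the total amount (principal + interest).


Total amount formula: A = P(1 + rt) = P + P·r·t
Interest: I = P × r × t = $5,500.00 × 0.05 × 6 = $1,650.00
A = P + I = $5,500.00 + $1,650.00 = $7,150.00

A = P + I = P(1 + rt) = $7,150.00


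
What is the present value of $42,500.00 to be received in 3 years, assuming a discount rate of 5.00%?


Present value formula: PV = FV / (1 + r)^t
PV = $42,500.00 / (1 + 0.05)^3
PV = $42,500.00 / 1.157625
PV = $36,713.10

PV = FV / (1 + r)^t = $36,713.10


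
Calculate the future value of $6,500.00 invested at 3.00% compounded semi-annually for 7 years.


Compound interest formula: A = P(1 + r/n)^(nt)
A = $6,500.00 × (1 + 0.03/2)^(2 × 7)
Growth factor: (1 + 0.03/2)^14 = 1.231756
A = $6,500.00 × 1.231756
A = $8,006.41

A = P(1 + r/n)^(nt) = $8,006.41


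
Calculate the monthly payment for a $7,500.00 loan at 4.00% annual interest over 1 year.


Loan payment formula: PMT = PV × r / (1 − (1 + r)^(−n))
Monthly rate r = 0.04/12 ≈ 0.00333333, n = 12 months
Denominator: 1 − (1 + 0.04/12)^(−12) = 0.039147
PMT = $7,500.00 × (0.04/12) / 0.039147
PMT = $638.62 per month

PMT = PV × r / (1-(1+r)^(-n)) = $638.62/month


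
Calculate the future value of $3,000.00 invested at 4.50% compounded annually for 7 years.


Compound interest formula: A = P(1 + r/n)^(nt)
A = $3,000.00 × (1 + 0.045/1)^(1 × 7)
Growth factor: (1 + 0.045/1)^7 = 1.360862
A = $3,000.00 × 1.360862
A = $4,082.59

A = P(1 + r/n)^(nt) = $4,082.59


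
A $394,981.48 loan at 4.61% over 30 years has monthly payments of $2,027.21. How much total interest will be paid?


Total paid over the life of the loan = PMT × n.
Total paid = $2,027.21 × 360 = $729,795.60
Total interest = total paid − principal = $729,795.60 − $394,981.48 = $334,814.12

Total interest = (PMT × n) - PV = $334,814.12


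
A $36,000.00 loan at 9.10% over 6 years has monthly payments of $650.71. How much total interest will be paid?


Total paid over the life of the loan = PMT × n.
Total paid = $650.71 × 72 = $46,851.12
Total interest = total paid − principal = $46,851.12 − $36,000.00 = $10,851.12

Total interest = (PMT × n) - PV = $10,851.12


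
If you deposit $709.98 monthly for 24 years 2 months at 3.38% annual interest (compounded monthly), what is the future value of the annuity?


Future value of an ordinary annuity: FV = PMT × ((1 + r)^n − 1) / r
Monthly rate r = 0.0338/12 ≈ 0.00281667, n = 290
FV = $709.98 × ((1 + 0.0338/12)^290 − 1) / (0.0338/12)
FV = $709.98 × 447.594319
FV = $317,783.01

FV = PMT × ((1+r)^n - 1)/r = $317,783.01


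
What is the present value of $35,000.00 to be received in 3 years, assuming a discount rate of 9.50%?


Present value formula: PV = FV / (1 + r)^t
PV = $35,000.00 / (1 + 0.095)^3
PV = $35,000.00 / 1.3129324
PV = $26,657.88

PV = FV / (1 + r)^t = $26,657.88


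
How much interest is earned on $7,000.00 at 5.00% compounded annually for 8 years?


Compound interest earned = final amount − principal.
A = P(1 + r/n)^(nt) = $7,000.00 × (1 + 0.05/1)^(1 × 8) = $10,342.19
Interest = A − P = $10,342.19 − $7,000.00 = $3,342.19

Interest = A - P = $3,342.19


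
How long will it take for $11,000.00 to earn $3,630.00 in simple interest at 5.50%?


Rearrange the simple interest formula for t:
I = P × r × t  ⇒  t = I / (P × r)
t = $3,630.00 / ($11,000.00 × 0.055)
t = 6

t = I/(P×r) = 6 years


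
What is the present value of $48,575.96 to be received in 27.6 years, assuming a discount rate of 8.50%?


Present value formula: PV = FV / (1 + r)^t
PV = $48,575.96 / (1 + 0.085)^27.6
PV = $48,575.96 / 9.503001
PV = $5,111.64

PV = FV / (1 + r)^t = $5,111.64


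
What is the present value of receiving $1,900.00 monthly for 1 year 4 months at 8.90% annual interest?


Present value of an ordinary annuity: PV = PMT × (1 − (1 + r)^(−n)) / r
Monthly rate r = 0.089/12 ≈ 0.00741667, n = 16
PV = $1,900.00 × (1 − (1 + 0.089/12)^(−16)) / (0.089/12)
PV = $1,900.00 × 15.034683
PV = $28,565.90

PV = PMT × (1-(1+r)^(-n))/r = $28,565.90


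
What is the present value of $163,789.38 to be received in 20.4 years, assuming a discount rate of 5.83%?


Present value formula: PV = FV / (1 + r)^t
PV = $163,789.38 / (1 + 0.0583)^20.4
PV = $163,789.38 / 3.177016
PV = $51,554.47

PV = FV / (1 + r)^t = $51,554.47


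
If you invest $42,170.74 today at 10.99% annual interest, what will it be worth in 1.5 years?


Future value formula: FV = PV × (1 + r)^t
FV = $42,170.74 × (1 + 0.1099)^1.5
FV = $42,170.74 × 1.1692995
FV = $49,310.23

FV = PV × (1 + r)^t = $49,310.23


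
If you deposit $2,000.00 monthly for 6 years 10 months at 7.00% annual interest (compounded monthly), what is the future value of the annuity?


Future value of an ordinary annuity: FV = PMT × ((1 + r)^n − 1) / r
Monthly rate r = 0.07/12 ≈ 0.00583333, n = 82
FV = $2,000.00 × ((1 + 0.07/12)^82 − 1) / (0.07/12)
FV = $2,000.00 × 104.767297
FV = $209,534.59

FV = PMT × ((1+r)^n - 1)/r = $209,534.59


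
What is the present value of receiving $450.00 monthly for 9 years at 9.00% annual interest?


Present value of an ordinary annuity: PV = PMT × (1 − (1 + r)^(−n)) / r
Monthly rate r = 0.09/12 = 0.0075, n = 108
PV = $450.00 × (1 − (1 + 0.09/12)^(−108)) / (0.09/12)
PV = $450.00 × 73.839382
PV = $33,227.72

PV = PMT × (1-(1+r)^(-n))/r = $33,227.72


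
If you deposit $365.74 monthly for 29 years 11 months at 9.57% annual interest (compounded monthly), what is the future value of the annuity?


Future value of an ordinary annuity: FV = PMT × ((1 + r)^n − 1) / r
Monthly rate r = 0.0957/12 = 0.007975, n = 359
FV = $365.74 × ((1 + 0.0957/12)^359 − 1) / (0.0957/12)
FV = $365.74 × 2045.976132
FV = $748,295.31

FV = PMT × ((1+r)^n - 1)/r = $748,295.31


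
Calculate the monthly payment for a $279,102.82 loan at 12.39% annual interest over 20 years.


Loan payment formula: PMT = PV × r / (1 − (1 + r)^(−n))
Monthly rate r = 0.1239/12 = 0.010325, n = 240 months
Denominator: 1 − (1 + 0.1239/12)^(−240) = 0.915016
PMT = $279,102.82 × (0.1239/12) / 0.915016
PMT = $3,149.38 per month

PMT = PV × r / (1-(1+r)^(-n)) = $3,149.38/month


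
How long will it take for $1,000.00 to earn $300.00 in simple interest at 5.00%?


Rearrange the simple interest formula for t:
I = P × r × t  ⇒  t = I / (P × r)
t = $300.00 / ($1,000.00 × 0.05)
t = 6

t = I/(P×r) = 6 years


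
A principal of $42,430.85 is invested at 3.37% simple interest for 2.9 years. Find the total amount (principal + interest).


Total amount formula: A = P(1 + rt) = P + P·r·t
Interest: I = P × r × t = $42,430.85 × 0.0337 × 2.9 = $4,146.77
A = P + I = $42,430.85 + $4,146.77 = $46,577.62

A = P + I = P(1 + rt) = $46,577.62


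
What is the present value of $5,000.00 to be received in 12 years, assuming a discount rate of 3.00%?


Present value formula: PV = FV / (1 + r)^t
PV = $5,000.00 / (1 + 0.03)^12
PV = $5,000.00 / 1.425761
PV = $3,506.90

PV = FV / (1 + r)^t = $3,506.90


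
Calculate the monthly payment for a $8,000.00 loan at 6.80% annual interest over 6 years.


Loan payment formula: PMT = PV × r / (1 − (1 + r)^(−n))
Monthly rate r = 0.068/12 ≈ 0.00566667, n = 72 months
Denominator: 1 − (1 + 0.068/12)^(−72) = 0.3342549
PMT = $8,000.00 × (0.068/12) / 0.3342549
PMT = $135.63 per month

PMT = PV × r / (1-(1+r)^(-n)) = $135.63/month


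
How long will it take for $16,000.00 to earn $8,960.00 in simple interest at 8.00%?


Rearrange the simple interest formula for t:
I = P × r × t  ⇒  t = I / (P × r)
t = $8,960.00 / ($16,000.00 × 0.08)
t = 7

t = I/(P×r) = 7 years


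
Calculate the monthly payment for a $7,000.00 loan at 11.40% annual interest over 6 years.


Loan payment formula: PMT = PV × r / (1 − (1 + r)^(−n))
Monthly rate r = 0.114/12 = 0.0095, n = 72 months
Denominator: 1 − (1 + 0.114/12)^(−72) = 0.493774
PMT = $7,000.00 × (0.114/12) / 0.493774
PMT = $134.68 per month

PMT = PV × r / (1-(1+r)^(-n)) = $134.68/month


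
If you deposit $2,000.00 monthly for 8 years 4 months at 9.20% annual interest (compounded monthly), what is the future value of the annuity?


Future value of an ordinary annuity: FV = PMT × ((1 + r)^n − 1) / r
Monthly rate r = 0.092/12 ≈ 0.00766667, n = 100
FV = $2,000.00 × ((1 + 0.092/12)^100 − 1) / (0.092/12)
FV = $2,000.00 × 149.516631
FV = $299,033.26

FV = PMT × ((1+r)^n - 1)/r = $299,033.26


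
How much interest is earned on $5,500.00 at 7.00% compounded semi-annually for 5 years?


Compound interest earned = final amount − principal.
A = P(1 + r/n)^(nt) = $5,500.00 × (1 + 0.07/2)^(2 × 5) = $7,758.29
Interest = A − P = $7,758.29 − $5,500.00 = $2,258.29

Interest = A - P = $2,258.29


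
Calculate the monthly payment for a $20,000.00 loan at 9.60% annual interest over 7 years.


Loan payment formula: PMT = PV × r / (1 − (1 + r)^(−n))
Monthly rate r = 0.096/12 = 0.008, n = 84 months
Denominator: 1 − (1 + 0.096/12)^(−84) = 0.487947
PMT = $20,000.00 × (0.096/12) / 0.487947
PMT = $327.90 per month

PMT = PV × r / (1-(1+r)^(-n)) = $327.90/month


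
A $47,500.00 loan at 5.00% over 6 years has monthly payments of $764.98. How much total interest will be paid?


Total paid over the life of the loan = PMT × n.
Total paid = $764.98 × 72 = $55,078.56
Total interest = total paid − principal = $55,078.56 − $47,500.00 = $7,578.56

Total interest = (PMT × n) - PV = $7,578.56


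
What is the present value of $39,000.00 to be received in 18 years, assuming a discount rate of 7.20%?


Present value formula: PV = FV / (1 + r)^t
PV = $39,000.00 / (1 + 0.072)^18
PV = $39,000.00 / 3.4954745
PV = $11,157.28

PV = FV / (1 + r)^t = $11,157.28


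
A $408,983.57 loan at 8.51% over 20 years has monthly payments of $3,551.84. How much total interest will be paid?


Total paid over the life of the loan = PMT × n.
Total paid = $3,551.84 × 240 = $852,441.60
Total interest = total paid − principal = $852,441.60 − $408,983.57 = $443,458.03

Total interest = (PMT × n) - PV = $443,458.03


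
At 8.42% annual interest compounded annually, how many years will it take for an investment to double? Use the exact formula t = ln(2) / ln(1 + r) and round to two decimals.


Doubling condition: (1 + r)^t = 2
Take ln of both sides: t × ln(1 + r) = ln(2)
t = ln(2) / ln(1 + r)
t = 0.693147 / 0.080842
t = 8.57

t = ln(2) / ln(1 + r) = 8.57 years


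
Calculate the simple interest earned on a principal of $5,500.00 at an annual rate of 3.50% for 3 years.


Simple interest formula: I = P × r × t
I = $5,500.00 × 0.035 × 3
I = $577.50

I = P × r × t = $577.50


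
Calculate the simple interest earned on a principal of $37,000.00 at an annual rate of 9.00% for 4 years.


Simple interest formula: I = P × r × t
I = $37,000.00 × 0.09 × 4
I = $13,320.00

I = P × r × t = $13,320.00


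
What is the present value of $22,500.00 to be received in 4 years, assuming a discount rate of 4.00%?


Present value formula: PV = FV / (1 + r)^t
PV = $22,500.00 / (1 + 0.04)^4
PV = $22,500.00 / 1.169859
PV = $19,233.09

PV = FV / (1 + r)^t = $19,233.09


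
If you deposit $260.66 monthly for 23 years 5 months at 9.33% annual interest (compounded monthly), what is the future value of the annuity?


Future value of an ordinary annuity: FV = PMT × ((1 + r)^n − 1) / r
Monthly rate r = 0.0933/12 = 0.007775, n = 281
FV = $260.66 × ((1 + 0.0933/12)^281 − 1) / (0.0933/12)
FV = $260.66 × 1004.998040
FV = $261,962.79

FV = PMT × ((1+r)^n - 1)/r = $261,962.79


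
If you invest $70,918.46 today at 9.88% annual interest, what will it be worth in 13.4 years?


Future value formula: FV = PV × (1 + r)^t
FV = $70,918.46 × (1 + 0.0988)^13.4
FV = $70,918.46 × 3.534353
FV = $250,650.87

FV = PV × (1 + r)^t = $250,650.87


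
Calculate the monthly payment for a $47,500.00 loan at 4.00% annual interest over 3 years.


Loan payment formula: PMT = PV × r / (1 − (1 + r)^(−n))
Monthly rate r = 0.04/12 ≈ 0.00333333, n = 36 months
Denominator: 1 − (1 + 0.04/12)^(−36) = 0.1129026
PMT = $47,500.00 × (0.04/12) / 0.1129026
PMT = $1,402.39 per month

PMT = PV × r / (1-(1+r)^(-n)) = $1,402.39/month


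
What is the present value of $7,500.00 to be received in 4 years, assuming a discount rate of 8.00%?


Present value formula: PV = FV / (1 + r)^t
PV = $7,500.00 / (1 + 0.08)^4
PV = $7,500.00 / 1.360489
PV = $5,512.72

PV = FV / (1 + r)^t = $5,512.72


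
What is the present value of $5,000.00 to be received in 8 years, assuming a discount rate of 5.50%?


Present value formula: PV = FV / (1 + r)^t
PV = $5,000.00 / (1 + 0.055)^8
PV = $5,000.00 / 1.534687
PV = $3,257.99

PV = FV / (1 + r)^t = $3,257.99


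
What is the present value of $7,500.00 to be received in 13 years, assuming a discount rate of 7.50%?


Present value formula: PV = FV / (1 + r)^t
PV = $7,500.00 / (1 + 0.075)^13
PV = $7,500.00 / 2.560413
PV = $2,929.21

PV = FV / (1 + r)^t = $2,929.21


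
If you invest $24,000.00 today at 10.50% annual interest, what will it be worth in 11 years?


Future value formula: FV = PV × (1 + r)^t
FV = $24,000.00 × (1 + 0.105)^11
FV = $24,000.00 × 2.999059
FV = $71,977.42

FV = PV × (1 + r)^t = $71,977.42


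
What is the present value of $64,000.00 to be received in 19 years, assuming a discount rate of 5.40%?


Present value formula: PV = FV / (1 + r)^t
PV = $64,000.00 / (1 + 0.054)^19
PV = $64,000.00 / 2.716262
PV = $23,561.79

PV = FV / (1 + r)^t = $23,561.79


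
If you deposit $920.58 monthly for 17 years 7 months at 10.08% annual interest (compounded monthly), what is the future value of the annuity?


Future value of an ordinary annuity: FV = PMT × ((1 + r)^n − 1) / r
Monthly rate r = 0.1008/12 = 0.0084, n = 211
FV = $920.58 × ((1 + 0.1008/12)^211 − 1) / (0.1008/12)
FV = $920.58 × 576.375816
FV = $530,600.05

FV = PMT × ((1+r)^n - 1)/r = $530,600.05


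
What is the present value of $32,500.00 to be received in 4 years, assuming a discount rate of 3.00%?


Present value formula: PV = FV / (1 + r)^t
PV = $32,500.00 / (1 + 0.03)^4
PV = $32,500.00 / 1.1255088
PV = $28,875.83

PV = FV / (1 + r)^t = $28,875.83


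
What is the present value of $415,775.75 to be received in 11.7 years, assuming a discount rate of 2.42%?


Present value formula: PV = FV / (1 + r)^t
PV = $415,775.75 / (1 + 0.0242)^11.7
PV = $415,775.75 / 1.32282327
PV = $314,309.37

PV = FV / (1 + r)^t = $314,309.37


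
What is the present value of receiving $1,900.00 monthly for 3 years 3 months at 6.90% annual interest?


Present value of an ordinary annuity: PV = PMT × (1 − (1 + r)^(−n)) / r
Monthly rate r = 0.069/12 = 0.00575, n = 39
PV = $1,900.00 × (1 − (1 + 0.069/12)^(−39)) / (0.069/12)
PV = $1,900.00 × 34.847177
PV = $66,209.64

PV = PMT × (1-(1+r)^(-n))/r = $66,209.64


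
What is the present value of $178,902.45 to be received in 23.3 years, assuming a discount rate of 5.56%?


Present value formula: PV = FV / (1 + r)^t
PV = $178,902.45 / (1 + 0.0556)^23.3
PV = $178,902.45 / 3.528057
PV = $50,708.49

PV = FV / (1 + r)^t = $50,708.49


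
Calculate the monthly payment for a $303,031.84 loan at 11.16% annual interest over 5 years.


Loan payment formula: PMT = PV × r / (1 − (1 + r)^(−n))
Monthly rate r = 0.1116/12 = 0.0093, n = 60 months
Denominator: 1 − (1 + 0.1116/12)^(−60) = 0.4261695
PMT = $303,031.84 × (0.1116/12) / 0.4261695
PMT = $6,612.85 per month

PMT = PV × r / (1-(1+r)^(-n)) = $6,612.85/month


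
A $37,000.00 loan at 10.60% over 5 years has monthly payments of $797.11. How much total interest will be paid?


Total paid over the life of the loan = PMT × n.
Total paid = $797.11 × 60 = $47,826.60
Total interest = total paid − principal = $47,826.60 − $37,000.00 = $10,826.60

Total interest = (PMT × n) - PV = $10,826.60


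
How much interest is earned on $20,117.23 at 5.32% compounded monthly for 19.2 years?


Compound interest earned = final amount − principal.
A = P(1 + r/n)^(nt) = $20,117.23 × (1 + 0.0532/12)^(12 × 19.2) = $55,743.41
Interest = A − P = $55,743.41 − $20,117.23 = $35,626.18

Interest = A - P = $35,626.18


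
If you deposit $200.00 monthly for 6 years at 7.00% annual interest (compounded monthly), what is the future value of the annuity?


Future value of an ordinary annuity: FV = PMT × ((1 + r)^n − 1) / r
Monthly rate r = 0.07/12 ≈ 0.00583333, n = 72
FV = $200.00 × ((1 + 0.07/12)^72 − 1) / (0.07/12)
FV = $200.00 × 89.160944
FV = $17,832.19

FV = PMT × ((1+r)^n - 1)/r = $17,832.19


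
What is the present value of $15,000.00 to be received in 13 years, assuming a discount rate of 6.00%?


Present value formula: PV = FV / (1 + r)^t
PV = $15,000.00 / (1 + 0.06)^13
PV = $15,000.00 / 2.132928
PV = $7,032.59

PV = FV / (1 + r)^t = $7,032.59


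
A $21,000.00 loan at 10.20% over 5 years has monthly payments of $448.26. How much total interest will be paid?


Total paid over the life of the loan = PMT × n.
Total paid = $448.26 × 60 = $26,895.60
Total interest = total paid − principal = $26,895.60 − $21,000.00 = $5,895.60

Total interest = (PMT × n) - PV = $5,895.60


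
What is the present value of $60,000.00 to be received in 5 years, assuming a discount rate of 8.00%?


Present value formula: PV = FV / (1 + r)^t
PV = $60,000.00 / (1 + 0.08)^5
PV = $60,000.00 / 1.469328
PV = $40,834.99

PV = FV / (1 + r)^t = $40,834.99


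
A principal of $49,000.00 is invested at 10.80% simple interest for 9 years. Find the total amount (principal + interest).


Total amount formula: A = P(1 + rt) = P + P·r·t
Interest: I = P × r × t = $49,000.00 × 0.108 × 9 = $47,628.00
A = P + I = $49,000.00 + $47,628.00 = $96,628.00

A = P + I = P(1 + rt) = $96,628.00


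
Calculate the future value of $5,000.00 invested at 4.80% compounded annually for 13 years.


Compound interest formula: A = P(1 + r/n)^(nt)
A = $5,000.00 × (1 + 0.048/1)^(1 × 13)
Growth factor: (1 + 0.048/1)^13 = 1.8394868
A = $5,000.00 × 1.8394868
A = $9,197.43

A = P(1 + r/n)^(nt) = $9,197.43


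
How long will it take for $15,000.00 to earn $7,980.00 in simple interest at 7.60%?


Rearrange the simple interest formula for t:
I = P × r × t  ⇒  t = I / (P × r)
t = $7,980.00 / ($15,000.00 × 0.076)
t = 7

t = I/(P×r) = 7 years


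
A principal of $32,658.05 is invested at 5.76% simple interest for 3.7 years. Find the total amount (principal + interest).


Total amount formula: A = P(1 + rt) = P + P·r·t
Interest: I = P × r × t = $32,658.05 × 0.0576 × 3.7 = $6,960.08
A = P + I = $32,658.05 + $6,960.08 = $39,618.13

A = P + I = P(1 + rt) = $39,618.13


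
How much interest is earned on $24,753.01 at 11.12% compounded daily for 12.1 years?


Compound interest earned = final amount − principal.
A = P(1 + r/n)^(nt) = $24,753.01 × (1 + 0.1112/365)^(365 × 12.1) = $95,036.61
Interest = A − P = $95,036.61 − $24,753.01 = $70,283.60

Interest = A - P = $70,283.60


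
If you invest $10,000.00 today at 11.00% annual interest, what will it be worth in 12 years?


Future value formula: FV = PV × (1 + r)^t
FV = $10,000.00 × (1 + 0.11)^12
FV = $10,000.00 × 3.498451
FV = $34,984.51

FV = PV × (1 + r)^t = $34,984.51


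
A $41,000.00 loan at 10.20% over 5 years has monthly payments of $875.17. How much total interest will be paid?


Total paid over the life of the loan = PMT × n.
Total paid = $875.17 × 60 = $52,510.20
Total interest = total paid − principal = $52,510.20 − $41,000.00 = $11,510.20

Total interest = (PMT × n) - PV = $11,510.20


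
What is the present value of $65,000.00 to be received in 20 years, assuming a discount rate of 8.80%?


Present value formula: PV = FV / (1 + r)^t
PV = $65,000.00 / (1 + 0.088)^20
PV = $65,000.00 / 5.402290
PV = $12,031.93

PV = FV / (1 + r)^t = $12,031.93


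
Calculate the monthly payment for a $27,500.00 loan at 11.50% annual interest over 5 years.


Loan payment formula: PMT = PV × r / (1 − (1 + r)^(−n))
Monthly rate r = 0.115/12 ≈ 0.00958333, n = 60 months
Denominator: 1 − (1 + 0.115/12)^(−60) = 0.435752
PMT = $27,500.00 × (0.115/12) / 0.435752
PMT = $604.80 per month

PMT = PV × r / (1-(1+r)^(-n)) = $604.80/month


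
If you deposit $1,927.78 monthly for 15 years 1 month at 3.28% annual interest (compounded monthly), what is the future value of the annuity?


Future value of an ordinary annuity: FV = PMT × ((1 + r)^n − 1) / r
Monthly rate r = 0.0328/12 ≈ 0.00273333, n = 181
FV = $1,927.78 × ((1 + 0.0328/12)^181 − 1) / (0.0328/12)
FV = $1,927.78 × 233.763775
FV = $450,645.13

FV = PMT × ((1+r)^n - 1)/r = $450,645.13


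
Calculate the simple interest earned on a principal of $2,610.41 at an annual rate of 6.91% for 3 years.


Simple interest formula: I = P × r × t
I = $2,610.41 × 0.0691 × 3
I = $541.14

I = P × r × t = $541.14


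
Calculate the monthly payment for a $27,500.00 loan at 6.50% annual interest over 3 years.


Loan payment formula: PMT = PV × r / (1 − (1 + r)^(−n))
Monthly rate r = 0.065/12 ≈ 0.00541667, n = 36 months
Denominator: 1 − (1 + 0.065/12)^(−36) = 0.176732
PMT = $27,500.00 × (0.065/12) / 0.176732
PMT = $842.85 per month

PMT = PV × r / (1-(1+r)^(-n)) = $842.85/month


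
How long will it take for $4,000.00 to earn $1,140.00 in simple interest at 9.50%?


Rearrange the simple interest formula for t:
I = P × r × t  ⇒  t = I / (P × r)
t = $1,140.00 / ($4,000.00 × 0.095)
t = 3

t = I/(P×r) = 3 years


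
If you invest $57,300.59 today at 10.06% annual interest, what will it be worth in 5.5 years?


Future value formula: FV = PV × (1 + r)^t
FV = $57,300.59 × (1 + 0.1006)^5.5
FV = $57,300.59 × 1.6941907
FV = $97,078.13

FV = PV × (1 + r)^t = $97,078.13


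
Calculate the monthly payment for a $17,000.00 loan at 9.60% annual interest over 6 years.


Loan payment formula: PMT = PV × r / (1 − (1 + r)^(−n))
Monthly rate r = 0.096/12 = 0.008, n = 72 months
Denominator: 1 − (1 + 0.096/12)^(−72) = 0.436568
PMT = $17,000.00 × (0.096/12) / 0.436568
PMT = $311.52 per month

PMT = PV × r / (1-(1+r)^(-n)) = $311.52/month


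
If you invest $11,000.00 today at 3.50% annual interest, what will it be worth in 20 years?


Future value formula: FV = PV × (1 + r)^t
FV = $11,000.00 × (1 + 0.035)^20
FV = $11,000.00 × 1.989789
FV = $21,887.68

FV = PV × (1 + r)^t = $21,887.68


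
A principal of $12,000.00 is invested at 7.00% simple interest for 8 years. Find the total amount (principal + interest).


Total amount formula: A = P(1 + rt) = P + P·r·t
Interest: I = P × r × t = $12,000.00 × 0.07 × 8 = $6,720.00
A = P + I = $12,000.00 + $6,720.00 = $18,720.00

A = P + I = P(1 + rt) = $18,720.00


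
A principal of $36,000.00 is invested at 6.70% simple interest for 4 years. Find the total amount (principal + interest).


Total amount formula: A = P(1 + rt) = P + P·r·t
Interest: I = P × r × t = $36,000.00 × 0.067 × 4 = $9,648.00
A = P + I = $36,000.00 + $9,648.00 = $45,648.00

A = P + I = P(1 + rt) = $45,648.00


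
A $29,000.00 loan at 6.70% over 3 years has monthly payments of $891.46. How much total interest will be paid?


Total paid over the life of the loan = PMT × n.
Total paid = $891.46 × 36 = $32,092.56
Total interest = total paid − principal = $32,092.56 − $29,000.00 = $3,092.56

Total interest = (PMT × n) - PV = $3,092.56


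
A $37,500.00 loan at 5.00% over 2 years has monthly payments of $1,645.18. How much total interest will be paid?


Total paid over the life of the loan = PMT × n.
Total paid = $1,645.18 × 24 = $39,484.32
Total interest = total paid − principal = $39,484.32 − $37,500.00 = $1,984.32

Total interest = (PMT × n) - PV = $1,984.32


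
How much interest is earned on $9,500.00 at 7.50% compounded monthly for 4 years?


Compound interest earned = final amount − principal.
A = P(1 + r/n)^(nt) = $9,500.00 × (1 + 0.075/12)^(12 × 4) = $12,811.69
Interest = A − P = $12,811.69 − $9,500.00 = $3,311.69

Interest = A - P = $3,311.69


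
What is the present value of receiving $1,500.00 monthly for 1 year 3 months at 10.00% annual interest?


Present value of an ordinary annuity: PV = PMT × (1 − (1 + r)^(−n)) / r
Monthly rate r = 0.1/12 ≈ 0.00833333, n = 15
PV = $1,500.00 × (1 − (1 + 0.1/12)^(−15)) / (0.1/12)
PV = $1,500.00 × 14.045506
PV = $21,068.26

PV = PMT × (1-(1+r)^(-n))/r = $21,068.26


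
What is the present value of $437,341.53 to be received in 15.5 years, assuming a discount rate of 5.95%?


Present value formula: PV = FV / (1 + r)^t
PV = $437,341.53 / (1 + 0.0595)^15.5
PV = $437,341.53 / 2.44942923
PV = $178,548.34

PV = FV / (1 + r)^t = $178,548.34


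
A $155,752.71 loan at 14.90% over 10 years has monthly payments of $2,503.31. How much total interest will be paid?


Total paid over the life of the loan = PMT × n.
Total paid = $2,503.31 × 120 = $300,397.20
Total interest = total paid − principal = $300,397.20 − $155,752.71 = $144,644.49

Total interest = (PMT × n) - PV = $144,644.49


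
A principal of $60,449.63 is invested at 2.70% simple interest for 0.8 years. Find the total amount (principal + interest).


Total amount formula: A = P(1 + rt) = P + P·r·t
Interest: I = P × r × t = $60,449.63 × 0.027 × 0.8 = $1,305.71
A = P + I = $60,449.63 + $1,305.71 = $61,755.34

A = P + I = P(1 + rt) = $61,755.34


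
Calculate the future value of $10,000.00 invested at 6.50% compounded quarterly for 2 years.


Compound interest formula: A = P(1 + r/n)^(nt)
A = $10,000.00 × (1 + 0.065/4)^(4 × 2)
Growth factor: (1 + 0.065/4)^8 = 1.137639
A = $10,000.00 × 1.137639
A = $11,376.39

A = P(1 + r/n)^(nt) = $11,376.39


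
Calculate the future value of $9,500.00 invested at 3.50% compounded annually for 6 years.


Compound interest formula: A = P(1 + r/n)^(nt)
A = $9,500.00 × (1 + 0.035/1)^(1 × 6)
Growth factor: (1 + 0.035/1)^6 = 1.2292553
A = $9,500.00 × 1.2292553
A = $11,677.93

A = P(1 + r/n)^(nt) = $11,677.93


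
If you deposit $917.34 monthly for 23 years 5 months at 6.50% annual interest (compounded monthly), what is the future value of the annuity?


Future value of an ordinary annuity: FV = PMT × ((1 + r)^n − 1) / r
Monthly rate r = 0.065/12 ≈ 0.00541667, n = 281
FV = $917.34 × ((1 + 0.065/12)^281 − 1) / (0.065/12)
FV = $917.34 × 657.780865
FV = $603,408.70

FV = PMT × ((1+r)^n - 1)/r = $603,408.70


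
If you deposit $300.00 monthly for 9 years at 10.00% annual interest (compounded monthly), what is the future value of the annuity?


Future value of an ordinary annuity: FV = PMT × ((1 + r)^n − 1) / r
Monthly rate r = 0.1/12 ≈ 0.00833333, n = 108
FV = $300.00 × ((1 + 0.1/12)^108 − 1) / (0.1/12)
FV = $300.00 × 174.053713
FV = $52,216.11

FV = PMT × ((1+r)^n - 1)/r = $52,216.11


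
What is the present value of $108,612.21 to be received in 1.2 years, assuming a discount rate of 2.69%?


Present value formula: PV = FV / (1 + r)^t
PV = $108,612.21 / (1 + 0.0269)^1.2
PV = $108,612.21 / 1.0323662
PV = $105,207.06

PV = FV / (1 + r)^t = $105,207.06


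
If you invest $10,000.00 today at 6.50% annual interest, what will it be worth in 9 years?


Future value formula: FV = PV × (1 + r)^t
FV = $10,000.00 × (1 + 0.065)^9
FV = $10,000.00 × 1.762570
FV = $17,625.70

FV = PV × (1 + r)^t = $17,625.70


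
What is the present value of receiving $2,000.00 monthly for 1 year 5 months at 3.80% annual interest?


Present value of an ordinary annuity: PV = PMT × (1 − (1 + r)^(−n)) / r
Monthly rate r = 0.038/12 ≈ 0.00316667, n = 17
PV = $2,000.00 × (1 − (1 + 0.038/12)^(−17)) / (0.038/12)
PV = $2,000.00 × 16.525065
PV = $33,050.13

PV = PMT × (1-(1+r)^(-n))/r = $33,050.13


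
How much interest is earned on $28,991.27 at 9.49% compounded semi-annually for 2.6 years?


Compound interest earned = final amount − principal.
A = P(1 + r/n)^(nt) = $28,991.27 × (1 + 0.0949/2)^(2 × 2.6) = $36,894.40
Interest = A − P = $36,894.40 − $28,991.27 = $7,903.13

Interest = A - P = $7,903.13


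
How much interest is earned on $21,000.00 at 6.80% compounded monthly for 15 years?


Compound interest earned = final amount − principal.
A = P(1 + r/n)^(nt) = $21,000.00 × (1 + 0.068/12)^(12 × 15) = $58,069.66
Interest = A − P = $58,069.66 − $21,000.00 = $37,069.66

Interest = A - P = $37,069.66


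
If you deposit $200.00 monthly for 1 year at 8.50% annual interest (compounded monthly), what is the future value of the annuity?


Future value of an ordinary annuity: FV = PMT × ((1 + r)^n − 1) / r
Monthly rate r = 0.085/12 ≈ 0.00708333, n = 12
FV = $200.00 × ((1 + 0.085/12)^12 − 1) / (0.085/12)
FV = $200.00 × 12.478716
FV = $2,495.74

FV = PMT × ((1+r)^n - 1)/r = $2,495.74


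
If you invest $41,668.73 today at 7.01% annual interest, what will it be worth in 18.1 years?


Future value formula: FV = PV × (1 + r)^t
FV = $41,668.73 × (1 + 0.0701)^18.1
FV = $41,668.73 × 3.4086388
FV = $142,033.65

FV = PV × (1 + r)^t = $142,033.65


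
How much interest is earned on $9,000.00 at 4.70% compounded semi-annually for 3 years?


Compound interest earned = final amount − principal.
A = P(1 + r/n)^(nt) = $9,000.00 × (1 + 0.047/2)^(2 × 3) = $10,345.93
Interest = A − P = $10,345.93 − $9,000.00 = $1,345.93

Interest = A - P = $1,345.93


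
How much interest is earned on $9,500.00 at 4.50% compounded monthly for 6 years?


Compound interest earned = final amount − principal.
A = P(1 + r/n)^(nt) = $9,500.00 × (1 + 0.045/12)^(12 × 6) = $12,438.38
Interest = A − P = $12,438.38 − $9,500.00 = $2,938.38

Interest = A - P = $2,938.38


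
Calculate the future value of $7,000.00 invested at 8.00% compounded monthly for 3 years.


Compound interest formula: A = P(1 + r/n)^(nt)
A = $7,000.00 × (1 + 0.08/12)^(12 × 3)
Growth factor: (1 + 0.08/12)^36 = 1.270237
A = $7,000.00 × 1.270237
A = $8,891.66

A = P(1 + r/n)^(nt) = $8,891.66


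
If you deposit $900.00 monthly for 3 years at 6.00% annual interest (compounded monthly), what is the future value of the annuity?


Future value of an ordinary annuity: FV = PMT × ((1 + r)^n − 1) / r
Monthly rate r = 0.06/12 = 0.005, n = 36
FV = $900.00 × ((1 + 0.06/12)^36 − 1) / (0.06/12)
FV = $900.00 × 39.336105
FV = $35,402.49

FV = PMT × ((1+r)^n - 1)/r = $35,402.49


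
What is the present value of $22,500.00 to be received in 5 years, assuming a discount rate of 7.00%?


Present value formula: PV = FV / (1 + r)^t
PV = $22,500.00 / (1 + 0.07)^5
PV = $22,500.00 / 1.402552
PV = $16,042.19

PV = FV / (1 + r)^t = $16,042.19


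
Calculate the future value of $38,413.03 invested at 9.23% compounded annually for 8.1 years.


Compound interest formula: A = P(1 + r/n)^(nt)
A = $38,413.03 × (1 + 0.0923/1)^(1 × 8.1)
Growth factor: (1 + 0.0923/1)^8.1 = 2.0444178
A = $38,413.03 × 2.0444178
A = $78,532.28

A = P(1 + r/n)^(nt) = $78,532.28
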